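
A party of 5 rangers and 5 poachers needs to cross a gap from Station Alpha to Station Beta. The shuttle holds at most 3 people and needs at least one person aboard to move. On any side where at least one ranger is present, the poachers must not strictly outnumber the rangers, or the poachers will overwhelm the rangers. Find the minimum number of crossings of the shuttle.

11

Counting alone: each trip to Station Beta takes at most 3 across and each return brings at least 1 back, so after t trips out (and t−1 returns) at most 3t − (t−1) of the 10 are across; that first reaches 10 at t = 5, so at least 9 crossings are needed.
The safety rule pushes this higher. Following every safe sequence of crossings, the most of the 10 that can be at Station Beta as the shuttle arrives there on crossing 9 is 9 — never all 10.
So no plan with fewer than 11 crossings exists, and this one achieves 11:
1. 2 poachers → Station Beta.  (Station Alpha: 5R 3P; Station Beta: 0R 2P)
2. 1 poacher ← Station Alpha.  (Station Alpha: 5R 4P; Station Beta: 0R 1P)
3. 3 poachers → Station Beta.  (Station Alpha: 5R 1P; Station Beta: 0R 4P)
4. 1 poacher ← Station Alpha.  (Station Alpha: 5R 2P; Station Beta: 0R 3P)
5. 3 rangers → Station Beta.  (Station Alpha: 2R 2P; Station Beta: 3R 3P)
6. 1 ranger and 1 poacher ← Station Alpha.  (Station Alpha: 3R 3P; Station Beta: 2R 2P)
7. 3 rangers → Station Beta.  (Station Alpha: 0R 3P; Station Beta: 5R 2P)
8. 1 poacher ← Station Alpha.  (Station Alpha: 0R 4P; Station Beta: 5R 1P)
9. 2 poachers → Station Beta.  (Station Alpha: 0R 2P; Station Beta: 5R 3P)
10. 1 poacher ← Station Alpha.  (Station Alpha: 0R 3P; Station Beta: 5R 2P)
11. 3 poachers → Station Beta.  (Station Alpha: 0R 0P; Station Beta: 5R 5P)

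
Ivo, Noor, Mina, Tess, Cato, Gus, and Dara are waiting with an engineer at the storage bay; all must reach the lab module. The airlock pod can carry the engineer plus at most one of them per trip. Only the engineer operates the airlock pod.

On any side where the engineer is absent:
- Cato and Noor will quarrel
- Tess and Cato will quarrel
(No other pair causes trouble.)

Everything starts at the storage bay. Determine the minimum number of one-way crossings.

Counting alone: the engineer can take at most 1 across per trip to the lab module, so moving all 7 needs at least 7 loaded trips out, with a return between consecutive ones — at least 13 crossings.
The safety rule pushes this higher. Following every safe sequence of crossings, the most of the 7 that can be at the lab module as the airlock pod arrives there on crossing 13 is 6 — never all 7.
So no plan with fewer than 15 crossings exists, and this one achieves 15:
1. Engineer goes to the lab module with Cato.  [the storage bay: Dara, Gus, Ivo, Mina, Noor, Tess | the lab module: Cato]
2. Engineer goes back to the storage bay alone.  [the storage bay: Dara, Gus, Ivo, Mina, Noor, Tess | the lab module: Cato]
3. Engineer goes to the lab module with Ivo.  [the storage bay: Dara, Gus, Mina, Noor, Tess | the lab module: Cato, Ivo]
4. Engineer goes back to the storage bay alone.  [the storage bay: Dara, Gus, Mina, Noor, Tess | the lab module: Cato, Ivo]
5. Engineer goes to the lab module with Noor.  [the storage bay: Dara, Gus, Mina, Tess | the lab module: Cato, Ivo, Noor]
6. Engineer goes back to the storage bay with Cato.  [the storage bay: Cato, Dara, Gus, Mina, Tess | the lab module: Ivo, Noor]
7. Engineer goes to the lab module with Tess.  [the storage bay: Cato, Dara, Gus, Mina | the lab module: Ivo, Noor, Tess]
8. Engineer goes back to the storage bay alone.  [the storage bay: Cato, Dara, Gus, Mina | the lab module: Ivo, Noor, Tess]
9. Engineer goes to the lab module with Mina.  [the storage bay: Cato, Dara, Gus | the lab module: Ivo, Mina, Noor, Tess]
10. Engineer goes back to the storage bay alone.  [the storage bay: Cato, Dara, Gus | the lab module: Ivo, Mina, Noor, Tess]
11. Engineer goes to the lab module with Gus.  [the storage bay: Cato, Dara | the lab module: Gus, Ivo, Mina, Noor, Tess]
12. Engineer goes back to the storage bay alone.  [the storage bay: Cato, Dara | the lab module: Gus, Ivo, Mina, Noor, Tess]
13. Engineer goes to the lab module with Dara.  [the storage bay: Cato | the lab module: Dara, Gus, Ivo, Mina, Noor, Tess]
14. Engineer goes back to the storage bay alone.  [the storage bay: Cato | the lab module: Dara, Gus, Ivo, Mina, Noor, Tess]
15. Engineer goes to the lab module with Cato.  [the storage bay: — | the lab module: Cato, Dara, Gus, Ivo, Mina, Noor, Tess]

15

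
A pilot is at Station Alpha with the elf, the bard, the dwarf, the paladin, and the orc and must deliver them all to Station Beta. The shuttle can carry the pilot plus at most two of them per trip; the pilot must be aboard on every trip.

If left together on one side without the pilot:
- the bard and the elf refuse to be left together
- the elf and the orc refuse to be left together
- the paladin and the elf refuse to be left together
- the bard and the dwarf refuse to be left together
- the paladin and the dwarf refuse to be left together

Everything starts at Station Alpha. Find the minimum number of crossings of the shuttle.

Counting alone: the pilot can take at most 2 across per trip to Station Beta, so moving all 5 needs at least 3 loaded trips out, with a return between consecutive ones — at least 5 crossings.
The safety rule pushes this higher. Following every safe sequence of crossings, the most of the 5 that can be at Station Beta as the shuttle arrives there on crossing 5 is 4 — never all 5.
So no plan with fewer than 7 crossings exists, and this one achieves 7:
1. Pilot goes to Station Beta with the dwarf and the elf.
2. Pilot goes back to Station Alpha alone.
3. Pilot goes to Station Beta with the bard.
4. Pilot goes back to Station Alpha with the dwarf and the elf.
5. Pilot goes to Station Beta with the orc and the paladin.
6. Pilot goes back to Station Alpha alone.
7. Pilot goes to Station Beta with the dwarf and the elf.

7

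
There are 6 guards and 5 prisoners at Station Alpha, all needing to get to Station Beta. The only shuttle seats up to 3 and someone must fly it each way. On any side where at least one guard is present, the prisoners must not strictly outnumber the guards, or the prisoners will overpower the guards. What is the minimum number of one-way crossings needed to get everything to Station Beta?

9

Counting alone: each trip to Station Beta takes at most 3 across and each return brings at least 1 back, so after t trips out (and t−1 returns) at most 3t − (t−1) of the 11 are across; that first reaches 11 at t = 5, so at least 9 crossings are needed.
The plan below uses exactly 9 crossings, so it is optimal:
1. 3 prisoners → Station Beta.  (Station Alpha: 6G 2P; Station Beta: 0G 3P)
2. 1 prisoner ← Station Alpha.  (Station Alpha: 6G 3P; Station Beta: 0G 2P)
3. 3 guards → Station Beta.  (Station Alpha: 3G 3P; Station Beta: 3G 2P)
4. 1 guard ← Station Alpha.  (Station Alpha: 4G 3P; Station Beta: 2G 2P)
5. 2 guards and 1 prisoner → Station Beta.  (Station Alpha: 2G 2P; Station Beta: 4G 3P)
6. 1 guard ← Station Alpha.  (Station Alpha: 3G 2P; Station Beta: 3G 3P)
7. 2 guards and 1 prisoner → Station Beta.  (Station Alpha: 1G 1P; Station Beta: 5G 4P)
8. 1 guard ← Station Alpha.  (Station Alpha: 2G 1P; Station Beta: 4G 4P)
9. 2 guards and 1 prisoner → Station Beta.  (Station Alpha: 0G 0P; Station Beta: 6G 5P)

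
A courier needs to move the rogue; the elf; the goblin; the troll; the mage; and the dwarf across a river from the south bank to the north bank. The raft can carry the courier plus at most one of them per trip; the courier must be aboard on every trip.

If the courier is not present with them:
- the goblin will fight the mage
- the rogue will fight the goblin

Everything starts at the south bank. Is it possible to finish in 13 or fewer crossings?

Yes — this plan uses 13 crossings (≤ 13):
1. Courier goes to the north bank with the goblin.
2. Courier goes back to the south bank alone.
3. Courier goes to the north bank with the rogue.
4. Courier goes back to the south bank with the goblin.
5. Courier goes to the north bank with the mage.
6. Courier goes back to the south bank alone.
7. Courier goes to the north bank with the elf.
8. Courier goes back to the south bank alone.
9. Courier goes to the north bank with the troll.
10. Courier goes back to the south bank alone.
11. Courier goes to the north bank with the dwarf.
12. Courier goes back to the south bank alone.
13. Courier goes to the north bank with the goblin.

Yes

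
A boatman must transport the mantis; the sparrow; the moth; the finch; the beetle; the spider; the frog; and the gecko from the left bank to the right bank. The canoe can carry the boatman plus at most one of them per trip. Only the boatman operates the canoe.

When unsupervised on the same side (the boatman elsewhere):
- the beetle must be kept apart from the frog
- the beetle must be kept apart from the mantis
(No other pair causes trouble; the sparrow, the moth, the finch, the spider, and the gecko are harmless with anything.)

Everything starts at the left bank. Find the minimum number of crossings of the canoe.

17

Counting alone: the boatman can take at most 1 across per trip to the right bank, so moving all 8 needs at least 8 loaded trips out, with a return between consecutive ones — at least 15 crossings.
The safety rule pushes this higher. Following every safe sequence of crossings, the most of the 8 that can be at the right bank as the canoe arrives there on crossing 15 is 7 — never all 8.
So no plan with fewer than 17 crossings exists, and this one achieves 17:
1. Boatman goes to the right bank with the beetle.  [the left bank: the finch, the frog, the gecko, the mantis, the moth, the sparrow, the spider | the right bank: the beetle]
2. Boatman goes back to the left bank alone.  [the left bank: the finch, the frog, the gecko, the mantis, the moth, the sparrow, the spider | the right bank: the beetle]
3. Boatman goes to the right bank with the mantis.  [the left bank: the finch, the frog, the gecko, the moth, the sparrow, the spider | the right bank: the beetle, the mantis]
4. Boatman goes back to the left bank with the beetle.  [the left bank: the beetle, the finch, the frog, the gecko, the moth, the sparrow, the spider | the right bank: the mantis]
5. Boatman goes to the right bank with the frog.  [the left bank: the beetle, the finch, the gecko, the moth, the sparrow, the spider | the right bank: the frog, the mantis]
6. Boatman goes back to the left bank alone.  [the left bank: the beetle, the finch, the gecko, the moth, the sparrow, the spider | the right bank: the frog, the mantis]
7. Boatman goes to the right bank with the sparrow.  [the left bank: the beetle, the finch, the gecko, the moth, the spider | the right bank: the frog, the mantis, the sparrow]
8. Boatman goes back to the left bank alone.  [the left bank: the beetle, the finch, the gecko, the moth, the spider | the right bank: the frog, the mantis, the sparrow]
9. Boatman goes to the right bank with the moth.  [the left bank: the beetle, the finch, the gecko, the spider | the right bank: the frog, the mantis, the moth, the sparrow]
10. Boatman goes back to the left bank alone.  [the left bank: the beetle, the finch, the gecko, the spider | the right bank: the frog, the mantis, the moth, the sparrow]
11. Boatman goes to the right bank with the finch.  [the left bank: the beetle, the gecko, the spider | the right bank: the finch, the frog, the mantis, the moth, the sparrow]
12. Boatman goes back to the left bank alone.  [the left bank: the beetle, the gecko, the spider | the right bank: the finch, the frog, the mantis, the moth, the sparrow]
13. Boatman goes to the right bank with the spider.  [the left bank: the beetle, the gecko | the right bank: the finch, the frog, the mantis, the moth, the sparrow, the spider]
14. Boatman goes back to the left bank alone.  [the left bank: the beetle, the gecko | the right bank: the finch, the frog, the mantis, the moth, the sparrow, the spider]
15. Boatman goes to the right bank with the gecko.  [the left bank: the beetle | the right bank: the finch, the frog, the gecko, the mantis, the moth, the sparrow, the spider]
16. Boatman goes back to the left bank alone.  [the left bank: the beetle | the right bank: the finch, the frog, the gecko, the mantis, the moth, the sparrow, the spider]
17. Boatman goes to the right bank with the beetle.  [the left bank: — | the right bank: the beetle, the finch, the frog, the gecko, the mantis, the moth, the sparrow, the spider]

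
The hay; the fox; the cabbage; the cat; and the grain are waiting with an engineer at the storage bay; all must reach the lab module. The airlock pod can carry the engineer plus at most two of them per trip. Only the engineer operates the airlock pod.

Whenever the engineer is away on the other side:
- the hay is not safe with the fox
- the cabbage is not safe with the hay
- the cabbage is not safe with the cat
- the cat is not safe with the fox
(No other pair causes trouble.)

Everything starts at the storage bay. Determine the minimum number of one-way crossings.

Counting alone: the engineer can take at most 2 across per trip to the lab module, so moving all 5 needs at least 3 loaded trips out, with a return between consecutive ones — at least 5 crossings.
The plan below uses exactly 5 crossings, so it is optimal:
1. Engineer goes to the lab module with the cat and the hay.  [the storage bay: the cabbage, the fox, the grain | the lab module: the cat, the hay]
2. Engineer goes back to the storage bay alone.  [the storage bay: the cabbage, the fox, the grain | the lab module: the cat, the hay]
3. Engineer goes to the lab module with the grain.  [the storage bay: the cabbage, the fox | the lab module: the cat, the grain, the hay]
4. Engineer goes back to the storage bay alone.  [the storage bay: the cabbage, the fox | the lab module: the cat, the grain, the hay]
5. Engineer goes to the lab module with the cabbage and the fox.  [the storage bay: — | the lab module: the cabbage, the cat, the fox, the grain, the hay]

5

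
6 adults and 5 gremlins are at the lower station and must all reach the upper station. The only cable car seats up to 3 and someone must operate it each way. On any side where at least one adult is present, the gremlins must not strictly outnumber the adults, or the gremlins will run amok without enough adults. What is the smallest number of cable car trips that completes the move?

9

Counting alone: each trip to the upper station takes at most 3 across and each return brings at least 1 back, so after t trips out (and t−1 returns) at most 3t − (t−1) of the 11 are across; that first reaches 11 at t = 5, so at least 9 crossings are needed.
The plan below uses exactly 9 crossings, so it is optimal:
1. 3 gremlins → the upper station.  (the lower station: 6A 2G; the upper station: 0A 3G)
2. 1 gremlin ← the lower station.  (the lower station: 6A 3G; the upper station: 0A 2G)
3. 3 adults → the upper station.  (the lower station: 3A 3G; the upper station: 3A 2G)
4. 1 adult ← the lower station.  (the lower station: 4A 3G; the upper station: 2A 2G)
5. 2 adults and 1 gremlin → the upper station.  (the lower station: 2A 2G; the upper station: 4A 3G)
6. 1 adult ← the lower station.  (the lower station: 3A 2G; the upper station: 3A 3G)
7. 2 adults and 1 gremlin → the upper station.  (the lower station: 1A 1G; the upper station: 5A 4G)
8. 1 adult ← the lower station.  (the lower station: 2A 1G; the upper station: 4A 4G)
9. 2 adults and 1 gremlin → the upper station.  (the lower station: 0A 0G; the upper station: 6A 5G)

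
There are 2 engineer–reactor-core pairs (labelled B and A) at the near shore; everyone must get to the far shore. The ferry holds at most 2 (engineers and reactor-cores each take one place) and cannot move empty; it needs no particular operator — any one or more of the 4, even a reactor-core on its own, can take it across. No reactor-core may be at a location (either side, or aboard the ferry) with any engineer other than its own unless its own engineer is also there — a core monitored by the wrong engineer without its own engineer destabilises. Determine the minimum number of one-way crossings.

Counting alone: each trip to the far shore takes at most 2 across and each return brings at least 1 back, so after t trips out (and t−1 returns) at most 2t − (t−1) of the 4 are across; that first reaches 4 at t = 3, so at least 5 crossings are needed.
The plan below uses exactly 5 crossings, so it is optimal:
1. engineer B and reactor-core B cross → the far shore.
2. engineer B crosses ← the near shore.
3. engineer A and engineer B cross → the far shore.
4. engineer A crosses ← the near shore.
5. engineer A and reactor-core A cross → the far shore.

5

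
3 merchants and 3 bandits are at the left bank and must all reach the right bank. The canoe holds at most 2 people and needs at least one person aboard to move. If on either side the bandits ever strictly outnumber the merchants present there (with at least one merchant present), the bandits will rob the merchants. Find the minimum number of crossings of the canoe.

11

Counting alone: each trip to the right bank takes at most 2 across and each return brings at least 1 back, so after t trips out (and t−1 returns) at most 2t − (t−1) of the 6 are across; that first reaches 6 at t = 5, so at least 9 crossings are needed.
The safety rule pushes this higher. Following every safe sequence of crossings, the most of the 6 that can be at the right bank as the canoe arrives there on crossing 9 is 5 — never all 6.
So no plan with fewer than 11 crossings exists, and this one achieves 11:
1. 2 bandits → the right bank.  (the left bank: 3M 1B; the right bank: 0M 2B)
2. 1 bandit ← the left bank.  (the left bank: 3M 2B; the right bank: 0M 1B)
3. 2 bandits → the right bank.  (the left bank: 3M 0B; the right bank: 0M 3B)
4. 1 bandit ← the left bank.  (the left bank: 3M 1B; the right bank: 0M 2B)
5. 2 merchants → the right bank.  (the left bank: 1M 1B; the right bank: 2M 2B)
6. 1 merchant and 1 bandit ← the left bank.  (the left bank: 2M 2B; the right bank: 1M 1B)
7. 2 merchants → the right bank.  (the left bank: 0M 2B; the right bank: 3M 1B)
8. 1 bandit ← the left bank.  (the left bank: 0M 3B; the right bank: 3M 0B)
9. 2 bandits → the right bank.  (the left bank: 0M 1B; the right bank: 3M 2B)
10. 1 bandit ← the left bank.  (the left bank: 0M 2B; the right bank: 3M 1B)
11. 2 bandits → the right bank.  (the left bank: 0M 0B; the right bank: 3M 3B)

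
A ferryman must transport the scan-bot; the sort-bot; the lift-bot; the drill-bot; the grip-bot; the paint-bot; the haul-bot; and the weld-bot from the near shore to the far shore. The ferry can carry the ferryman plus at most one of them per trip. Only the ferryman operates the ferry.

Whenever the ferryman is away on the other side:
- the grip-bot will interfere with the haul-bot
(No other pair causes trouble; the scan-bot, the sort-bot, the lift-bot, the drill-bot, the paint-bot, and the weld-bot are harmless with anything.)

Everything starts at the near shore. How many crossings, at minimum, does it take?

Counting alone: the ferryman can take at most 1 across per trip to the far shore, so moving all 8 needs at least 8 loaded trips out, with a return between consecutive ones — at least 15 crossings.
The plan below uses exactly 15 crossings, so it is optimal:
1. Ferryman goes to the far shore with the grip-bot.
2. Ferryman goes back to the near shore alone.
3. Ferryman goes to the far shore with the scan-bot.
4. Ferryman goes back to the near shore alone.
5. Ferryman goes to the far shore with the sort-bot.
6. Ferryman goes back to the near shore alone.
7. Ferryman goes to the far shore with the lift-bot.
8. Ferryman goes back to the near shore alone.
9. Ferryman goes to the far shore with the drill-bot.
10. Ferryman goes back to the near shore alone.
11. Ferryman goes to the far shore with the paint-bot.
12. Ferryman goes back to the near shore alone.
13. Ferryman goes to the far shore with the weld-bot.
14. Ferryman goes back to the near shore alone.
15. Ferryman goes to the far shore with the haul-bot.

15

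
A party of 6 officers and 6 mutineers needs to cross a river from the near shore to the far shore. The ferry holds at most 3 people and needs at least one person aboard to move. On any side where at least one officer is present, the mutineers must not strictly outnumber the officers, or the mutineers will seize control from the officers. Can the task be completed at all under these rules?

Following every safe sequence of crossings from the start, the most of the 12 that can be at the far shore as the ferry arrives there on crossings 1, 3, 5 is 3, 5, 6 respectively; the best ever achieved is 6 of 12.
From crossing 7 on, no configuration arises that was not already reachable earlier: only 17 distinct safe configurations (who is on which side, and where the ferry is) can ever be reached, none of them has everyone across, and every continuation just revisits them. They are: 0 officers + 0 mutineers across (ferry back at the start); 0 officers + 1 mutineer across (ferry there); 0 officers + 1 mutineer across (ferry back at the start); 0 officers + 2 mutineers across (ferry there); 0 officers + 2 mutineers across (ferry back at the start); 0 officers + 3 mutineers across (ferry there); 0 officers + 3 mutineers across (ferry back at the start); 0 officers + 4 mutineers across (ferry there); 0 officers + 4 mutineers across (ferry back at the start); 0 officers + 5 mutineers across (ferry there); 0 officers + 5 mutineers across (ferry back at the start); 0 officers + 6 mutineers across (ferry there); 1 officer + 1 mutineer across (ferry there); 1 officer + 1 mutineer across (ferry back at the start); 2 officers + 2 mutineers across (ferry there); 2 officers + 2 mutineers across (ferry back at the start); 3 officers + 3 mutineers across (ferry there). So no valid plan exists.

No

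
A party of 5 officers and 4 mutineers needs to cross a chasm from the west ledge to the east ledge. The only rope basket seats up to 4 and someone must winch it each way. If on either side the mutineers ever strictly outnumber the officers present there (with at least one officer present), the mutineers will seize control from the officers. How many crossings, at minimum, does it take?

Counting alone: each trip to the east ledge takes at most 4 across and each return brings at least 1 back, so after t trips out (and t−1 returns) at most 4t − (t−1) of the 9 are across; that first reaches 9 at t = 3, so at least 5 crossings are needed.
The plan below uses exactly 5 crossings, so it is optimal:
1. 3 mutineers → the east ledge.  (the west ledge: 5O 1M; the east ledge: 0O 3M)
2. 1 mutineer ← the west ledge.  (the west ledge: 5O 2M; the east ledge: 0O 2M)
3. 3 officers and 1 mutineer → the east ledge.  (the west ledge: 2O 1M; the east ledge: 3O 3M)
4. 1 mutineer ← the west ledge.  (the west ledge: 2O 2M; the east ledge: 3O 2M)
5. 2 officers and 2 mutineers → the east ledge.  (the west ledge: 0O 0M; the east ledge: 5O 4M)

5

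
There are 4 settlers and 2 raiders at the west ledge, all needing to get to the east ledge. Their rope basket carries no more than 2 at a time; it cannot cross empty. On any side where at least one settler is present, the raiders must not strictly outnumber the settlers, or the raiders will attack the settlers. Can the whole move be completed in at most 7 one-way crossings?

No

Counting alone: each trip to the east ledge takes at most 2 across and each return brings at least 1 back, so after t trips out (and t−1 returns) at most 2t − (t−1) of the 6 are across; that first reaches 6 at t = 5, so at least 9 crossings are needed.
Since 7 < 9, 7 crossings cannot be enough. (The shortest complete plan in fact takes 9:)
1. 2 raiders → the east ledge.  (the west ledge: 4S 0R; the east ledge: 0S 2R)
2. 1 raider ← the west ledge.  (the west ledge: 4S 1R; the east ledge: 0S 1R)
3. 2 settlers → the east ledge.  (the west ledge: 2S 1R; the east ledge: 2S 1R)
4. 1 raider ← the west ledge.  (the west ledge: 2S 2R; the east ledge: 2S 0R)
5. 2 raiders → the east ledge.  (the west ledge: 2S 0R; the east ledge: 2S 2R)
6. 1 raider ← the west ledge.  (the west ledge: 2S 1R; the east ledge: 2S 1R)
7. 1 settler and 1 raider → the east ledge.  (the west ledge: 1S 0R; the east ledge: 3S 2R)
8. 1 raider ← the west ledge.  (the west ledge: 1S 1R; the east ledge: 3S 1R)
9. 1 settler and 1 raider → the east ledge.  (the west ledge: 0S 0R; the east ledge: 4S 2R)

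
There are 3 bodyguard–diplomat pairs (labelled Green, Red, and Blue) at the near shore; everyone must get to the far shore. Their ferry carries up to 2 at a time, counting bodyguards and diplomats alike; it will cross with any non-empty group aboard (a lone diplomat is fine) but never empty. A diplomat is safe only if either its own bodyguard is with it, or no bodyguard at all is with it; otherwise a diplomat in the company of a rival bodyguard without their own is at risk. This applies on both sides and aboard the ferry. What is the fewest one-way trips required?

11

Counting alone: each trip to the far shore takes at most 2 across and each return brings at least 1 back, so after t trips out (and t−1 returns) at most 2t − (t−1) of the 6 are across; that first reaches 6 at t = 5, so at least 9 crossings are needed.
The safety rule pushes this higher. Following every safe sequence of crossings, the most of the 6 that can be at the far shore as the ferry arrives there on crossing 9 is 5 — never all 6.
So no plan with fewer than 11 crossings exists, and this one achieves 11:
1. bodyguard Green and diplomat Green cross → the far shore.
2. bodyguard Green crosses ← the near shore.
3. diplomat Blue and diplomat Red cross → the far shore.
4. diplomat Green crosses ← the near shore.
5. bodyguard Blue and bodyguard Red cross → the far shore.
6. bodyguard Red and diplomat Red cross ← the near shore.
7. bodyguard Green and bodyguard Red cross → the far shore.
8. diplomat Blue crosses ← the near shore.
9. diplomat Green and diplomat Red cross → the far shore.
10. bodyguard Blue crosses ← the near shore.
11. bodyguard Blue and diplomat Blue cross → the far shore.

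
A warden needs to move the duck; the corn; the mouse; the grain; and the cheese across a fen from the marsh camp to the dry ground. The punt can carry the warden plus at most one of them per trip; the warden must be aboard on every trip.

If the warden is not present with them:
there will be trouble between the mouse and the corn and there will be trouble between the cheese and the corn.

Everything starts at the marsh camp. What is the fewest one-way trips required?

11

Counting alone: the warden can take at most 1 across per trip to the dry ground, so moving all 5 needs at least 5 loaded trips out, with a return between consecutive ones — at least 9 crossings.
The safety rule pushes this higher. Following every safe sequence of crossings, the most of the 5 that can be at the dry ground as the punt arrives there on crossing 9 is 4 — never all 5.
So no plan with fewer than 11 crossings exists, and this one achieves 11:
1. Warden goes to the dry ground with the corn.  [the marsh camp: the cheese, the duck, the grain, the mouse | the dry ground: the corn]
2. Warden goes back to the marsh camp alone.  [the marsh camp: the cheese, the duck, the grain, the mouse | the dry ground: the corn]
3. Warden goes to the dry ground with the duck.  [the marsh camp: the cheese, the grain, the mouse | the dry ground: the corn, the duck]
4. Warden goes back to the marsh camp alone.  [the marsh camp: the cheese, the grain, the mouse | the dry ground: the corn, the duck]
5. Warden goes to the dry ground with the mouse.  [the marsh camp: the cheese, the grain | the dry ground: the corn, the duck, the mouse]
6. Warden goes back to the marsh camp with the corn.  [the marsh camp: the cheese, the corn, the grain | the dry ground: the duck, the mouse]
7. Warden goes to the dry ground with the cheese.  [the marsh camp: the corn, the grain | the dry ground: the cheese, the duck, the mouse]
8. Warden goes back to the marsh camp alone.  [the marsh camp: the corn, the grain | the dry ground: the cheese, the duck, the mouse]
9. Warden goes to the dry ground with the grain.  [the marsh camp: the corn | the dry ground: the cheese, the duck, the grain, the mouse]
10. Warden goes back to the marsh camp alone.  [the marsh camp: the corn | the dry ground: the cheese, the duck, the grain, the mouse]
11. Warden goes to the dry ground with the corn.  [the marsh camp: — | the dry ground: the cheese, the corn, the duck, the grain, the mouse]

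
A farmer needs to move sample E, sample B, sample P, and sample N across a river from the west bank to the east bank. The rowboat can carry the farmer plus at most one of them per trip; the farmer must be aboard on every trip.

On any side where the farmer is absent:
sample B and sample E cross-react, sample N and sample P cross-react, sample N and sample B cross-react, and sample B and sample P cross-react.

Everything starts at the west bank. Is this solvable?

Whatever the first load, the items left behind include a forbidden pair without the farmer. No opening move is safe, so no plan exists.

No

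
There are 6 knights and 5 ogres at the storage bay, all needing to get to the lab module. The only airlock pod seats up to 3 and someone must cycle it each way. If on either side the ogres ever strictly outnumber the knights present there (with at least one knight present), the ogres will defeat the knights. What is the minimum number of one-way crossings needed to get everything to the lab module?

9

Counting alone: each trip to the lab module takes at most 3 across and each return brings at least 1 back, so after t trips out (and t−1 returns) at most 3t − (t−1) of the 11 are across; that first reaches 11 at t = 5, so at least 9 crossings are needed.
The plan below uses exactly 9 crossings, so it is optimal:
1. 3 ogres → the lab module.  (the storage bay: 6K 2O; the lab module: 0K 3O)
2. 1 ogre ← the storage bay.  (the storage bay: 6K 3O; the lab module: 0K 2O)
3. 3 knights → the lab module.  (the storage bay: 3K 3O; the lab module: 3K 2O)
4. 1 knight ← the storage bay.  (the storage bay: 4K 3O; the lab module: 2K 2O)
5. 2 knights and 1 ogre → the lab module.  (the storage bay: 2K 2O; the lab module: 4K 3O)
6. 1 knight ← the storage bay.  (the storage bay: 3K 2O; the lab module: 3K 3O)
7. 2 knights and 1 ogre → the lab module.  (the storage bay: 1K 1O; the lab module: 5K 4O)
8. 1 knight ← the storage bay.  (the storage bay: 2K 1O; the lab module: 4K 4O)
9. 2 knights and 1 ogre → the lab module.  (the storage bay: 0K 0O; the lab module: 6K 5O)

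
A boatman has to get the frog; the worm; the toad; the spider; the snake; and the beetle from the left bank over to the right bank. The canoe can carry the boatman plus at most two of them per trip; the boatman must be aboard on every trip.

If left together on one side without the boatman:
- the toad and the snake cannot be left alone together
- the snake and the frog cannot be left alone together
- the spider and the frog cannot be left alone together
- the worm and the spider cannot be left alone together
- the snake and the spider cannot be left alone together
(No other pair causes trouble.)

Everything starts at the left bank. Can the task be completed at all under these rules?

Yes

1. Boatman goes to the right bank with the snake and the spider.
2. Boatman goes back to the left bank with the spider.
3. Boatman goes to the right bank with the frog and the worm.
4. Boatman goes back to the left bank with the frog.
5. Boatman goes to the right bank with the frog and the toad.
6. Boatman goes back to the left bank with the snake.
7. Boatman goes to the right bank with the beetle and the spider.
8. Boatman goes back to the left bank with the spider.
9. Boatman goes to the right bank with the snake and the spider.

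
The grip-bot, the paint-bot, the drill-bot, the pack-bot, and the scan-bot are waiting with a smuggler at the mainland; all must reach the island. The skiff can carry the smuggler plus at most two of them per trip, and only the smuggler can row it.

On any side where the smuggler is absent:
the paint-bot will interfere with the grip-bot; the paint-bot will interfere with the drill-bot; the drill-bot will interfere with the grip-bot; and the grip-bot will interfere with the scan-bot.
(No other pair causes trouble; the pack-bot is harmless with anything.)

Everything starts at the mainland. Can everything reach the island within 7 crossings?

Yes

Yes — this plan uses 7 crossings (≤ 7):
1. Smuggler goes to the island with the grip-bot and the paint-bot.
2. Smuggler goes back to the mainland with the grip-bot.
3. Smuggler goes to the island with the grip-bot and the pack-bot.
4. Smuggler goes back to the mainland with the grip-bot.
5. Smuggler goes to the island with the grip-bot and the scan-bot.
6. Smuggler goes back to the mainland with the grip-bot.
7. Smuggler goes to the island with the drill-bot and the grip-bot.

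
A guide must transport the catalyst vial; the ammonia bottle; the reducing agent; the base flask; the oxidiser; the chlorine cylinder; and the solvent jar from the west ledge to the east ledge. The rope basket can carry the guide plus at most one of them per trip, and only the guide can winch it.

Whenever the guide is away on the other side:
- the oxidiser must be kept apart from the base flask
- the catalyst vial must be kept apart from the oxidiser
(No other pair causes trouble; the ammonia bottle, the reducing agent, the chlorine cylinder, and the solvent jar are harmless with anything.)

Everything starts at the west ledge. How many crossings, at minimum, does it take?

15

Counting alone: the guide can take at most 1 across per trip to the east ledge, so moving all 7 needs at least 7 loaded trips out, with a return between consecutive ones — at least 13 crossings.
The safety rule pushes this higher. Following every safe sequence of crossings, the most of the 7 that can be at the east ledge as the rope basket arrives there on crossing 13 is 6 — never all 7.
So no plan with fewer than 15 crossings exists, and this one achieves 15:
1. Guide goes to the east ledge with the oxidiser.  [the west ledge: the ammonia bottle, the base flask, the catalyst vial, the chlorine cylinder, the reducing agent, the solvent jar | the east ledge: the oxidiser]
2. Guide goes back to the west ledge alone.  [the west ledge: the ammonia bottle, the base flask, the catalyst vial, the chlorine cylinder, the reducing agent, the solvent jar | the east ledge: the oxidiser]
3. Guide goes to the east ledge with the catalyst vial.  [the west ledge: the ammonia bottle, the base flask, the chlorine cylinder, the reducing agent, the solvent jar | the east ledge: the catalyst vial, the oxidiser]
4. Guide goes back to the west ledge with the oxidiser.  [the west ledge: the ammonia bottle, the base flask, the chlorine cylinder, the oxidiser, the reducing agent, the solvent jar | the east ledge: the catalyst vial]
5. Guide goes to the east ledge with the base flask.  [the west ledge: the ammonia bottle, the chlorine cylinder, the oxidiser, the reducing agent, the solvent jar | the east ledge: the base flask, the catalyst vial]
6. Guide goes back to the west ledge alone.  [the west ledge: the ammonia bottle, the chlorine cylinder, the oxidiser, the reducing agent, the solvent jar | the east ledge: the base flask, the catalyst vial]
7. Guide goes to the east ledge with the ammonia bottle.  [the west ledge: the chlorine cylinder, the oxidiser, the reducing agent, the solvent jar | the east ledge: the ammonia bottle, the base flask, the catalyst vial]
8. Guide goes back to the west ledge alone.  [the west ledge: the chlorine cylinder, the oxidiser, the reducing agent, the solvent jar | the east ledge: the ammonia bottle, the base flask, the catalyst vial]
9. Guide goes to the east ledge with the reducing agent.  [the west ledge: the chlorine cylinder, the oxidiser, the solvent jar | the east ledge: the ammonia bottle, the base flask, the catalyst vial, the reducing agent]
10. Guide goes back to the west ledge alone.  [the west ledge: the chlorine cylinder, the oxidiser, the solvent jar | the east ledge: the ammonia bottle, the base flask, the catalyst vial, the reducing agent]
11. Guide goes to the east ledge with the chlorine cylinder.  [the west ledge: the oxidiser, the solvent jar | the east ledge: the ammonia bottle, the base flask, the catalyst vial, the chlorine cylinder, the reducing agent]
12. Guide goes back to the west ledge alone.  [the west ledge: the oxidiser, the solvent jar | the east ledge: the ammonia bottle, the base flask, the catalyst vial, the chlorine cylinder, the reducing agent]
13. Guide goes to the east ledge with the solvent jar.  [the west ledge: the oxidiser | the east ledge: the ammonia bottle, the base flask, the catalyst vial, the chlorine cylinder, the reducing agent, the solvent jar]
14. Guide goes back to the west ledge alone.  [the west ledge: the oxidiser | the east ledge: the ammonia bottle, the base flask, the catalyst vial, the chlorine cylinder, the reducing agent, the solvent jar]
15. Guide goes to the east ledge with the oxidiser.  [the west ledge: — | the east ledge: the ammonia bottle, the base flask, the catalyst vial, the chlorine cylinder, the oxidiser, the reducing agent, the solvent jar]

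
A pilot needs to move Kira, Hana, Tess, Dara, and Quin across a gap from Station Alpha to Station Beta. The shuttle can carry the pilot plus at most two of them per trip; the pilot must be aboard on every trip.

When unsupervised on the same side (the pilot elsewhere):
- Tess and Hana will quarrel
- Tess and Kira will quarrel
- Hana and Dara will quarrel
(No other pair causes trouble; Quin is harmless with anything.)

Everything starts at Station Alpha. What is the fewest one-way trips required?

Counting alone: the pilot can take at most 2 across per trip to Station Beta, so moving all 5 needs at least 3 loaded trips out, with a return between consecutive ones — at least 5 crossings.
The plan below uses exactly 5 crossings, so it is optimal:
1. Pilot goes to Station Beta with Hana and Kira.  [Station Alpha: Dara, Quin, Tess | Station Beta: Hana, Kira]
2. Pilot goes back to Station Alpha alone.  [Station Alpha: Dara, Quin, Tess | Station Beta: Hana, Kira]
3. Pilot goes to Station Beta with Quin.  [Station Alpha: Dara, Tess | Station Beta: Hana, Kira, Quin]
4. Pilot goes back to Station Alpha alone.  [Station Alpha: Dara, Tess | Station Beta: Hana, Kira, Quin]
5. Pilot goes to Station Beta with Dara and Tess.  [Station Alpha: — | Station Beta: Dara, Hana, Kira, Quin, Tess]

5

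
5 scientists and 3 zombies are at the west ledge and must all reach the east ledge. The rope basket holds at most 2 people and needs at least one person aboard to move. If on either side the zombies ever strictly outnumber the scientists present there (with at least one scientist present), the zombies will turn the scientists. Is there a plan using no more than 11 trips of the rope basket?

No

Counting alone: each trip to the east ledge takes at most 2 across and each return brings at least 1 back, so after t trips out (and t−1 returns) at most 2t − (t−1) of the 8 are across; that first reaches 8 at t = 7, so at least 13 crossings are needed.
Since 11 < 13, 11 crossings cannot be enough. (The shortest complete plan in fact takes 13:)
1. 2 zombies → the east ledge.  (the west ledge: 5S 1Z; the east ledge: 0S 2Z)
2. 1 zombie ← the west ledge.  (the west ledge: 5S 2Z; the east ledge: 0S 1Z)
3. 2 zombies → the east ledge.  (the west ledge: 5S 0Z; the east ledge: 0S 3Z)
4. 1 zombie ← the west ledge.  (the west ledge: 5S 1Z; the east ledge: 0S 2Z)
5. 2 scientists → the east ledge.  (the west ledge: 3S 1Z; the east ledge: 2S 2Z)
6. 1 zombie ← the west ledge.  (the west ledge: 3S 2Z; the east ledge: 2S 1Z)
7. 1 scientist and 1 zombie → the east ledge.  (the west ledge: 2S 1Z; the east ledge: 3S 2Z)
8. 1 zombie ← the west ledge.  (the west ledge: 2S 2Z; the east ledge: 3S 1Z)
9. 2 zombies → the east ledge.  (the west ledge: 2S 0Z; the east ledge: 3S 3Z)
10. 1 zombie ← the west ledge.  (the west ledge: 2S 1Z; the east ledge: 3S 2Z)
11. 1 scientist and 1 zombie → the east ledge.  (the west ledge: 1S 0Z; the east ledge: 4S 3Z)
12. 1 zombie ← the west ledge.  (the west ledge: 1S 1Z; the east ledge: 4S 2Z)
13. 1 scientist and 1 zombie → the east ledge.  (the west ledge: 0S 0Z; the east ledge: 5S 3Z)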